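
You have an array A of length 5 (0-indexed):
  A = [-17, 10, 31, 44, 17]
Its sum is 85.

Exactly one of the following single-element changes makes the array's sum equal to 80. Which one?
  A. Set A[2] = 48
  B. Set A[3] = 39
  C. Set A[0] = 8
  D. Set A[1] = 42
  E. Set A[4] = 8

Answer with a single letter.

Option A: A[2] 31->48, delta=17, new_sum=85+(17)=102
Option B: A[3] 44->39, delta=-5, new_sum=85+(-5)=80 <-- matches target
Option C: A[0] -17->8, delta=25, new_sum=85+(25)=110
Option D: A[1] 10->42, delta=32, new_sum=85+(32)=117
Option E: A[4] 17->8, delta=-9, new_sum=85+(-9)=76

Answer: B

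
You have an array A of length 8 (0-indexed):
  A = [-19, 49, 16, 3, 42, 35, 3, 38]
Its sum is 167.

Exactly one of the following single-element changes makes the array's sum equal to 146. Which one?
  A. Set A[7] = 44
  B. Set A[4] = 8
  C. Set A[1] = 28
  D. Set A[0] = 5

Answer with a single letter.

Answer: C

Derivation:
Option A: A[7] 38->44, delta=6, new_sum=167+(6)=173
Option B: A[4] 42->8, delta=-34, new_sum=167+(-34)=133
Option C: A[1] 49->28, delta=-21, new_sum=167+(-21)=146 <-- matches target
Option D: A[0] -19->5, delta=24, new_sum=167+(24)=191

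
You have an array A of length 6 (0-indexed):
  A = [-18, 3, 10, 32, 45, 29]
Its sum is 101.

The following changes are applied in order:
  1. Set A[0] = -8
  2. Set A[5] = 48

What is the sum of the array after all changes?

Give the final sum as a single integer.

Initial sum: 101
Change 1: A[0] -18 -> -8, delta = 10, sum = 111
Change 2: A[5] 29 -> 48, delta = 19, sum = 130

Answer: 130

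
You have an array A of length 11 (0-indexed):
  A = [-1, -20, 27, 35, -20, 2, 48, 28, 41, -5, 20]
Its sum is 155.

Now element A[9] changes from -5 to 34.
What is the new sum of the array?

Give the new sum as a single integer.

Answer: 194

Derivation:
Old value at index 9: -5
New value at index 9: 34
Delta = 34 - -5 = 39
New sum = old_sum + delta = 155 + (39) = 194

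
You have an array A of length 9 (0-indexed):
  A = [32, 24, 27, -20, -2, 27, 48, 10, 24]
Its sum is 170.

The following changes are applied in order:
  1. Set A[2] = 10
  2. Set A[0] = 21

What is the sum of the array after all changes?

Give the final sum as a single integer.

Initial sum: 170
Change 1: A[2] 27 -> 10, delta = -17, sum = 153
Change 2: A[0] 32 -> 21, delta = -11, sum = 142

Answer: 142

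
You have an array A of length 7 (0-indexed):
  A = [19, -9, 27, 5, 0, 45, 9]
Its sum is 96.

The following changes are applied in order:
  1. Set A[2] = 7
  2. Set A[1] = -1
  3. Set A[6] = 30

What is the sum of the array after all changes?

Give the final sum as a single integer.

Initial sum: 96
Change 1: A[2] 27 -> 7, delta = -20, sum = 76
Change 2: A[1] -9 -> -1, delta = 8, sum = 84
Change 3: A[6] 9 -> 30, delta = 21, sum = 105

Answer: 105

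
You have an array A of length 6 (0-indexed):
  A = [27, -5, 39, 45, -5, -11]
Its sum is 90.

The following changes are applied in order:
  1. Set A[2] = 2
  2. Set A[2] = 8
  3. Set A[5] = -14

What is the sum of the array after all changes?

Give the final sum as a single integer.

Answer: 56

Derivation:
Initial sum: 90
Change 1: A[2] 39 -> 2, delta = -37, sum = 53
Change 2: A[2] 2 -> 8, delta = 6, sum = 59
Change 3: A[5] -11 -> -14, delta = -3, sum = 56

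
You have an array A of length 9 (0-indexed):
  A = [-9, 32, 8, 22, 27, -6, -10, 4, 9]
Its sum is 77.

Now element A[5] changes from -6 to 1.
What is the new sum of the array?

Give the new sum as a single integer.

Answer: 84

Derivation:
Old value at index 5: -6
New value at index 5: 1
Delta = 1 - -6 = 7
New sum = old_sum + delta = 77 + (7) = 84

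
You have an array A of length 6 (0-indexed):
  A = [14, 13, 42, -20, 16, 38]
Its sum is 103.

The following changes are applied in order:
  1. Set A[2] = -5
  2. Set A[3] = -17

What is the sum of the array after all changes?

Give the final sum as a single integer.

Initial sum: 103
Change 1: A[2] 42 -> -5, delta = -47, sum = 56
Change 2: A[3] -20 -> -17, delta = 3, sum = 59

Answer: 59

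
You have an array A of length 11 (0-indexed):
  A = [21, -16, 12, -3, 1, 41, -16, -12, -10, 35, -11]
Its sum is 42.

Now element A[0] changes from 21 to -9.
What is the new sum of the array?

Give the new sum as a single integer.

Old value at index 0: 21
New value at index 0: -9
Delta = -9 - 21 = -30
New sum = old_sum + delta = 42 + (-30) = 12

Answer: 12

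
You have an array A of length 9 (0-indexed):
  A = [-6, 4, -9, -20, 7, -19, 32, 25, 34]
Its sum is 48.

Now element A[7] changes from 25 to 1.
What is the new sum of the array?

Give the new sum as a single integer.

Answer: 24

Derivation:
Old value at index 7: 25
New value at index 7: 1
Delta = 1 - 25 = -24
New sum = old_sum + delta = 48 + (-24) = 24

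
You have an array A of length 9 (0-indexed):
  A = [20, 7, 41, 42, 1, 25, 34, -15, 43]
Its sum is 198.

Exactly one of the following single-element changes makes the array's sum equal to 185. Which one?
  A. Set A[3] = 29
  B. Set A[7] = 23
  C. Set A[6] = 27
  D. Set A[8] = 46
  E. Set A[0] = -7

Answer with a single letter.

Option A: A[3] 42->29, delta=-13, new_sum=198+(-13)=185 <-- matches target
Option B: A[7] -15->23, delta=38, new_sum=198+(38)=236
Option C: A[6] 34->27, delta=-7, new_sum=198+(-7)=191
Option D: A[8] 43->46, delta=3, new_sum=198+(3)=201
Option E: A[0] 20->-7, delta=-27, new_sum=198+(-27)=171

Answer: A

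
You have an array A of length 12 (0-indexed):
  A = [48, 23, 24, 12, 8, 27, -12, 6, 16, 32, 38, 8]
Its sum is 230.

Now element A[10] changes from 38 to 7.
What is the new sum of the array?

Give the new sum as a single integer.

Old value at index 10: 38
New value at index 10: 7
Delta = 7 - 38 = -31
New sum = old_sum + delta = 230 + (-31) = 199

Answer: 199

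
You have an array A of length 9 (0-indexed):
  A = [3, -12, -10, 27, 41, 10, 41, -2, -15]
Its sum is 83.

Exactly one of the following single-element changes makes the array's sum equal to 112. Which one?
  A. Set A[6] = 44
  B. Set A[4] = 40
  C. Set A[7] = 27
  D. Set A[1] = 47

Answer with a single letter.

Option A: A[6] 41->44, delta=3, new_sum=83+(3)=86
Option B: A[4] 41->40, delta=-1, new_sum=83+(-1)=82
Option C: A[7] -2->27, delta=29, new_sum=83+(29)=112 <-- matches target
Option D: A[1] -12->47, delta=59, new_sum=83+(59)=142

Answer: C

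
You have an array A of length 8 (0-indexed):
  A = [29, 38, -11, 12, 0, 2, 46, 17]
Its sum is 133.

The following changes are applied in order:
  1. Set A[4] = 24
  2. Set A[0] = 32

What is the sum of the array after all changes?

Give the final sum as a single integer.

Answer: 160

Derivation:
Initial sum: 133
Change 1: A[4] 0 -> 24, delta = 24, sum = 157
Change 2: A[0] 29 -> 32, delta = 3, sum = 160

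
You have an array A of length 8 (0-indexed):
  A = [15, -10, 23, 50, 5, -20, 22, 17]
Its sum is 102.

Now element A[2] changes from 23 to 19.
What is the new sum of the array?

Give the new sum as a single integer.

Old value at index 2: 23
New value at index 2: 19
Delta = 19 - 23 = -4
New sum = old_sum + delta = 102 + (-4) = 98

Answer: 98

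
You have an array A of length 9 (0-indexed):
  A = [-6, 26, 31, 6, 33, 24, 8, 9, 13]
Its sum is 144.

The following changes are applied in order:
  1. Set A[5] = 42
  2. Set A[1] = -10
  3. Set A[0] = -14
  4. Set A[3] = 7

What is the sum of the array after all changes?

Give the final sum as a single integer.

Answer: 119

Derivation:
Initial sum: 144
Change 1: A[5] 24 -> 42, delta = 18, sum = 162
Change 2: A[1] 26 -> -10, delta = -36, sum = 126
Change 3: A[0] -6 -> -14, delta = -8, sum = 118
Change 4: A[3] 6 -> 7, delta = 1, sum = 119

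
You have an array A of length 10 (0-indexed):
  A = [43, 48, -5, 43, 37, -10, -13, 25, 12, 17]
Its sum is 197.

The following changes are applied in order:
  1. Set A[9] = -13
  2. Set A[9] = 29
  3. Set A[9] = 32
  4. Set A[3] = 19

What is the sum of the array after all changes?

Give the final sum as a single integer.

Answer: 188

Derivation:
Initial sum: 197
Change 1: A[9] 17 -> -13, delta = -30, sum = 167
Change 2: A[9] -13 -> 29, delta = 42, sum = 209
Change 3: A[9] 29 -> 32, delta = 3, sum = 212
Change 4: A[3] 43 -> 19, delta = -24, sum = 188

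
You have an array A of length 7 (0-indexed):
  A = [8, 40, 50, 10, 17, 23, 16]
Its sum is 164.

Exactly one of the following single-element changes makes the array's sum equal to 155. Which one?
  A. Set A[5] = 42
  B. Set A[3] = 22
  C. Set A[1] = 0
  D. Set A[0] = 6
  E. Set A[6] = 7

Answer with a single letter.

Option A: A[5] 23->42, delta=19, new_sum=164+(19)=183
Option B: A[3] 10->22, delta=12, new_sum=164+(12)=176
Option C: A[1] 40->0, delta=-40, new_sum=164+(-40)=124
Option D: A[0] 8->6, delta=-2, new_sum=164+(-2)=162
Option E: A[6] 16->7, delta=-9, new_sum=164+(-9)=155 <-- matches target

Answer: E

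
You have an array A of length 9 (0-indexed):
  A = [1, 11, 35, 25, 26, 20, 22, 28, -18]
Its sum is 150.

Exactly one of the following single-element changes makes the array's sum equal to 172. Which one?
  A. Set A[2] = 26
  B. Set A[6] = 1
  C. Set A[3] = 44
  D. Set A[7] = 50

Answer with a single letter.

Answer: D

Derivation:
Option A: A[2] 35->26, delta=-9, new_sum=150+(-9)=141
Option B: A[6] 22->1, delta=-21, new_sum=150+(-21)=129
Option C: A[3] 25->44, delta=19, new_sum=150+(19)=169
Option D: A[7] 28->50, delta=22, new_sum=150+(22)=172 <-- matches target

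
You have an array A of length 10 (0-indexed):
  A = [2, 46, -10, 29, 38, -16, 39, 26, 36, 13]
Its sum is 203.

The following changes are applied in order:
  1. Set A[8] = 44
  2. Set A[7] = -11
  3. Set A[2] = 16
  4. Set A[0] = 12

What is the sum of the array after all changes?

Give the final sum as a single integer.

Initial sum: 203
Change 1: A[8] 36 -> 44, delta = 8, sum = 211
Change 2: A[7] 26 -> -11, delta = -37, sum = 174
Change 3: A[2] -10 -> 16, delta = 26, sum = 200
Change 4: A[0] 2 -> 12, delta = 10, sum = 210

Answer: 210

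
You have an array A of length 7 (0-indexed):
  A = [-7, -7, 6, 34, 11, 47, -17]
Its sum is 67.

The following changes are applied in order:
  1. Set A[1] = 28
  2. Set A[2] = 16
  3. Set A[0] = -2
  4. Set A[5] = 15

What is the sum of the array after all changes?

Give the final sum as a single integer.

Answer: 85

Derivation:
Initial sum: 67
Change 1: A[1] -7 -> 28, delta = 35, sum = 102
Change 2: A[2] 6 -> 16, delta = 10, sum = 112
Change 3: A[0] -7 -> -2, delta = 5, sum = 117
Change 4: A[5] 47 -> 15, delta = -32, sum = 85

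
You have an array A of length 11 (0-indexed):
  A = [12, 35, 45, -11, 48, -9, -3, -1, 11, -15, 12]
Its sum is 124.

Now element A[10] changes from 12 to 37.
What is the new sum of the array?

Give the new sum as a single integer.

Answer: 149

Derivation:
Old value at index 10: 12
New value at index 10: 37
Delta = 37 - 12 = 25
New sum = old_sum + delta = 124 + (25) = 149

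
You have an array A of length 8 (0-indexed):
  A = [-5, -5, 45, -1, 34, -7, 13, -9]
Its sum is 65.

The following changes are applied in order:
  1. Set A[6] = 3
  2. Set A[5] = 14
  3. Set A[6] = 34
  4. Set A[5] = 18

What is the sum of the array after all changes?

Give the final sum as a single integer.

Answer: 111

Derivation:
Initial sum: 65
Change 1: A[6] 13 -> 3, delta = -10, sum = 55
Change 2: A[5] -7 -> 14, delta = 21, sum = 76
Change 3: A[6] 3 -> 34, delta = 31, sum = 107
Change 4: A[5] 14 -> 18, delta = 4, sum = 111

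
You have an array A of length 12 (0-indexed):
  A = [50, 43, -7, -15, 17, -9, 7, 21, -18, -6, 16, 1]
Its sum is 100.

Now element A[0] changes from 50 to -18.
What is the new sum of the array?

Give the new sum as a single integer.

Answer: 32

Derivation:
Old value at index 0: 50
New value at index 0: -18
Delta = -18 - 50 = -68
New sum = old_sum + delta = 100 + (-68) = 32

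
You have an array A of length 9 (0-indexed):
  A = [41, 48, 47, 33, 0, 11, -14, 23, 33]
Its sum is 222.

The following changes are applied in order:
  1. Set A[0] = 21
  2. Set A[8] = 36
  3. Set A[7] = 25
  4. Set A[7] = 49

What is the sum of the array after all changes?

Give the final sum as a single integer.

Answer: 231

Derivation:
Initial sum: 222
Change 1: A[0] 41 -> 21, delta = -20, sum = 202
Change 2: A[8] 33 -> 36, delta = 3, sum = 205
Change 3: A[7] 23 -> 25, delta = 2, sum = 207
Change 4: A[7] 25 -> 49, delta = 24, sum = 231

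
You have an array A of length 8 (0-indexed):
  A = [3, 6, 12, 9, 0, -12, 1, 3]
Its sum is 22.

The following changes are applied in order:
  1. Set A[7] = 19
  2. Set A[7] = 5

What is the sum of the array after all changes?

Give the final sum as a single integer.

Initial sum: 22
Change 1: A[7] 3 -> 19, delta = 16, sum = 38
Change 2: A[7] 19 -> 5, delta = -14, sum = 24

Answer: 24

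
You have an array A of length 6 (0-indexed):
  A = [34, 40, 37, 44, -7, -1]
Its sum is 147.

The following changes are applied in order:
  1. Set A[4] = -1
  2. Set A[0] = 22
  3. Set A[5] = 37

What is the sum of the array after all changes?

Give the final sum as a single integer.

Answer: 179

Derivation:
Initial sum: 147
Change 1: A[4] -7 -> -1, delta = 6, sum = 153
Change 2: A[0] 34 -> 22, delta = -12, sum = 141
Change 3: A[5] -1 -> 37, delta = 38, sum = 179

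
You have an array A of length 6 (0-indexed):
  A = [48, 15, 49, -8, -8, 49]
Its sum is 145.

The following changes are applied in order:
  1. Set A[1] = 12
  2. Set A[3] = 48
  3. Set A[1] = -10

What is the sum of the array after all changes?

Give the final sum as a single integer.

Answer: 176

Derivation:
Initial sum: 145
Change 1: A[1] 15 -> 12, delta = -3, sum = 142
Change 2: A[3] -8 -> 48, delta = 56, sum = 198
Change 3: A[1] 12 -> -10, delta = -22, sum = 176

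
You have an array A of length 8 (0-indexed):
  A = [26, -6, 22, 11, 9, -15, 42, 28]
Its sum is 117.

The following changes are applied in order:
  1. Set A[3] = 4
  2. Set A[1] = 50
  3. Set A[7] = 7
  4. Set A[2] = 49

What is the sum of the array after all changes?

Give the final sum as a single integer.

Initial sum: 117
Change 1: A[3] 11 -> 4, delta = -7, sum = 110
Change 2: A[1] -6 -> 50, delta = 56, sum = 166
Change 3: A[7] 28 -> 7, delta = -21, sum = 145
Change 4: A[2] 22 -> 49, delta = 27, sum = 172

Answer: 172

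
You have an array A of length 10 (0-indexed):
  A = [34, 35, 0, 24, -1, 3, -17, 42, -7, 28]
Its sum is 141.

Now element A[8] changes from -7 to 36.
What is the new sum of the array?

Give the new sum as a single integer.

Answer: 184

Derivation:
Old value at index 8: -7
New value at index 8: 36
Delta = 36 - -7 = 43
New sum = old_sum + delta = 141 + (43) = 184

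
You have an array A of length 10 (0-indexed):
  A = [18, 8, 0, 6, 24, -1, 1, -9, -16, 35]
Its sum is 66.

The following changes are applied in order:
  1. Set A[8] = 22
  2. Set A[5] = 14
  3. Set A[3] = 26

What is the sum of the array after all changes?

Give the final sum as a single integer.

Answer: 139

Derivation:
Initial sum: 66
Change 1: A[8] -16 -> 22, delta = 38, sum = 104
Change 2: A[5] -1 -> 14, delta = 15, sum = 119
Change 3: A[3] 6 -> 26, delta = 20, sum = 139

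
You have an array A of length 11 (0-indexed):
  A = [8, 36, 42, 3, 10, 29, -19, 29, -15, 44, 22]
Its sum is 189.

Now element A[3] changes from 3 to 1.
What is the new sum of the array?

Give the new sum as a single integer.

Old value at index 3: 3
New value at index 3: 1
Delta = 1 - 3 = -2
New sum = old_sum + delta = 189 + (-2) = 187

Answer: 187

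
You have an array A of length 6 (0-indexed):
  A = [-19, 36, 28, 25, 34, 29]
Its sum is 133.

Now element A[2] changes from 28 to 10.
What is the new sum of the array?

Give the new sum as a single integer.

Old value at index 2: 28
New value at index 2: 10
Delta = 10 - 28 = -18
New sum = old_sum + delta = 133 + (-18) = 115

Answer: 115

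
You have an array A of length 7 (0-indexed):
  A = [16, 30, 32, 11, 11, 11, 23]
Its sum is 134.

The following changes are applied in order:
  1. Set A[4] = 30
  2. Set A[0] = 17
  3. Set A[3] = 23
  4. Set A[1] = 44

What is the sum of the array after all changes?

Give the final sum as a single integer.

Answer: 180

Derivation:
Initial sum: 134
Change 1: A[4] 11 -> 30, delta = 19, sum = 153
Change 2: A[0] 16 -> 17, delta = 1, sum = 154
Change 3: A[3] 11 -> 23, delta = 12, sum = 166
Change 4: A[1] 30 -> 44, delta = 14, sum = 180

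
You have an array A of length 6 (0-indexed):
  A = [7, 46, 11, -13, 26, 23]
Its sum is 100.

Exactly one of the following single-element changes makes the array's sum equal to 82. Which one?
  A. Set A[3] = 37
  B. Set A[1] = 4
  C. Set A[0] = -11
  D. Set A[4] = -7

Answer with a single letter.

Answer: C

Derivation:
Option A: A[3] -13->37, delta=50, new_sum=100+(50)=150
Option B: A[1] 46->4, delta=-42, new_sum=100+(-42)=58
Option C: A[0] 7->-11, delta=-18, new_sum=100+(-18)=82 <-- matches target
Option D: A[4] 26->-7, delta=-33, new_sum=100+(-33)=67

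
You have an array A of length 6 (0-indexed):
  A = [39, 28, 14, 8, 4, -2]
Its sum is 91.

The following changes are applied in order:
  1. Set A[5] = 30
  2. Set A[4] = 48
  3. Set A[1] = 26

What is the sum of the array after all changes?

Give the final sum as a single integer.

Answer: 165

Derivation:
Initial sum: 91
Change 1: A[5] -2 -> 30, delta = 32, sum = 123
Change 2: A[4] 4 -> 48, delta = 44, sum = 167
Change 3: A[1] 28 -> 26, delta = -2, sum = 165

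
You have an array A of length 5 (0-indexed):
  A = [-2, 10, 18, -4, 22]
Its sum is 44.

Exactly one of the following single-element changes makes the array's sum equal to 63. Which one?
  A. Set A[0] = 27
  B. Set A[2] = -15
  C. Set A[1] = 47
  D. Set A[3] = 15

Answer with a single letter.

Answer: D

Derivation:
Option A: A[0] -2->27, delta=29, new_sum=44+(29)=73
Option B: A[2] 18->-15, delta=-33, new_sum=44+(-33)=11
Option C: A[1] 10->47, delta=37, new_sum=44+(37)=81
Option D: A[3] -4->15, delta=19, new_sum=44+(19)=63 <-- matches target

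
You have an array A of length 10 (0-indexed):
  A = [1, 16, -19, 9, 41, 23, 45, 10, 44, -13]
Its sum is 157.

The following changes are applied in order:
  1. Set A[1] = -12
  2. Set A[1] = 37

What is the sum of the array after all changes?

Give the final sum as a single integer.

Initial sum: 157
Change 1: A[1] 16 -> -12, delta = -28, sum = 129
Change 2: A[1] -12 -> 37, delta = 49, sum = 178

Answer: 178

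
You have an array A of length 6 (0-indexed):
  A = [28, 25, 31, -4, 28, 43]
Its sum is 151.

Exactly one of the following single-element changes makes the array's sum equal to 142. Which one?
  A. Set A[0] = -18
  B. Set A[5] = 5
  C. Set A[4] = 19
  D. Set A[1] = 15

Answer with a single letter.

Answer: C

Derivation:
Option A: A[0] 28->-18, delta=-46, new_sum=151+(-46)=105
Option B: A[5] 43->5, delta=-38, new_sum=151+(-38)=113
Option C: A[4] 28->19, delta=-9, new_sum=151+(-9)=142 <-- matches target
Option D: A[1] 25->15, delta=-10, new_sum=151+(-10)=141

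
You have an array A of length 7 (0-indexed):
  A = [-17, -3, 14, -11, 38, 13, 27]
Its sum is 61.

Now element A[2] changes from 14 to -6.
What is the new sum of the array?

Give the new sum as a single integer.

Answer: 41

Derivation:
Old value at index 2: 14
New value at index 2: -6
Delta = -6 - 14 = -20
New sum = old_sum + delta = 61 + (-20) = 41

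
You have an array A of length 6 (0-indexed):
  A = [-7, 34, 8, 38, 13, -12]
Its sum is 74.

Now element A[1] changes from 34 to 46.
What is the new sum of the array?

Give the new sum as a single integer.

Answer: 86

Derivation:
Old value at index 1: 34
New value at index 1: 46
Delta = 46 - 34 = 12
New sum = old_sum + delta = 74 + (12) = 86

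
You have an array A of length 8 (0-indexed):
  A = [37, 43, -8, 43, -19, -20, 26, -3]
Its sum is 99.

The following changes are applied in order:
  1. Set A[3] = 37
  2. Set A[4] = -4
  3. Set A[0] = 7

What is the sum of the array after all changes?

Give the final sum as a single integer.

Initial sum: 99
Change 1: A[3] 43 -> 37, delta = -6, sum = 93
Change 2: A[4] -19 -> -4, delta = 15, sum = 108
Change 3: A[0] 37 -> 7, delta = -30, sum = 78

Answer: 78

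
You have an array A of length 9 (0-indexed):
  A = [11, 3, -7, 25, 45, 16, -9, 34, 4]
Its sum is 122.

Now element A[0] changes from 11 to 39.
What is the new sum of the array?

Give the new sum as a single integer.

Answer: 150

Derivation:
Old value at index 0: 11
New value at index 0: 39
Delta = 39 - 11 = 28
New sum = old_sum + delta = 122 + (28) = 150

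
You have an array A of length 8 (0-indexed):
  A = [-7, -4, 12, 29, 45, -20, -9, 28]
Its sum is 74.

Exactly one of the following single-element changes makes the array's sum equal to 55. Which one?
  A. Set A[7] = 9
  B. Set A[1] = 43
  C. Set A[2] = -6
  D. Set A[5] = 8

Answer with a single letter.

Option A: A[7] 28->9, delta=-19, new_sum=74+(-19)=55 <-- matches target
Option B: A[1] -4->43, delta=47, new_sum=74+(47)=121
Option C: A[2] 12->-6, delta=-18, new_sum=74+(-18)=56
Option D: A[5] -20->8, delta=28, new_sum=74+(28)=102

Answer: A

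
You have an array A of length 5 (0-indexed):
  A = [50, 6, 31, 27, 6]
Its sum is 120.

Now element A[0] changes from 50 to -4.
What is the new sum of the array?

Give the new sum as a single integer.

Old value at index 0: 50
New value at index 0: -4
Delta = -4 - 50 = -54
New sum = old_sum + delta = 120 + (-54) = 66

Answer: 66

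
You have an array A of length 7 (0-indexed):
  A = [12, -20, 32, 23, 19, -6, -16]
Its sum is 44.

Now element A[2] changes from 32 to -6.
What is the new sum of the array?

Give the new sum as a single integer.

Old value at index 2: 32
New value at index 2: -6
Delta = -6 - 32 = -38
New sum = old_sum + delta = 44 + (-38) = 6

Answer: 6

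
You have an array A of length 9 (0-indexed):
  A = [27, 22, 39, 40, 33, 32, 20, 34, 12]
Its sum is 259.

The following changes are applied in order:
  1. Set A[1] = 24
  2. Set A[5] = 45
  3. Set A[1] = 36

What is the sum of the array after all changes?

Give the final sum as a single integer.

Answer: 286

Derivation:
Initial sum: 259
Change 1: A[1] 22 -> 24, delta = 2, sum = 261
Change 2: A[5] 32 -> 45, delta = 13, sum = 274
Change 3: A[1] 24 -> 36, delta = 12, sum = 286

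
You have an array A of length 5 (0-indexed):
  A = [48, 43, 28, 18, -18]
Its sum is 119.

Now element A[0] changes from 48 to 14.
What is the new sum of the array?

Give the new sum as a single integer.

Old value at index 0: 48
New value at index 0: 14
Delta = 14 - 48 = -34
New sum = old_sum + delta = 119 + (-34) = 85

Answer: 85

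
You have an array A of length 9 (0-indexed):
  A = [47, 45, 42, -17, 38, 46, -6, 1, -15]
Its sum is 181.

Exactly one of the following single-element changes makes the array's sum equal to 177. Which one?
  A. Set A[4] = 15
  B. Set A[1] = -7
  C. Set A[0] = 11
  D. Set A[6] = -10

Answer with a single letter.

Option A: A[4] 38->15, delta=-23, new_sum=181+(-23)=158
Option B: A[1] 45->-7, delta=-52, new_sum=181+(-52)=129
Option C: A[0] 47->11, delta=-36, new_sum=181+(-36)=145
Option D: A[6] -6->-10, delta=-4, new_sum=181+(-4)=177 <-- matches target

Answer: D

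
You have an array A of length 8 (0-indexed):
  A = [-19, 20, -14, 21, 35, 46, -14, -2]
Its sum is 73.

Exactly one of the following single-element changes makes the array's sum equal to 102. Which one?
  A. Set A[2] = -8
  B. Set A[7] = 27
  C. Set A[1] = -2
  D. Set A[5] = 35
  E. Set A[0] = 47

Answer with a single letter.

Option A: A[2] -14->-8, delta=6, new_sum=73+(6)=79
Option B: A[7] -2->27, delta=29, new_sum=73+(29)=102 <-- matches target
Option C: A[1] 20->-2, delta=-22, new_sum=73+(-22)=51
Option D: A[5] 46->35, delta=-11, new_sum=73+(-11)=62
Option E: A[0] -19->47, delta=66, new_sum=73+(66)=139

Answer: B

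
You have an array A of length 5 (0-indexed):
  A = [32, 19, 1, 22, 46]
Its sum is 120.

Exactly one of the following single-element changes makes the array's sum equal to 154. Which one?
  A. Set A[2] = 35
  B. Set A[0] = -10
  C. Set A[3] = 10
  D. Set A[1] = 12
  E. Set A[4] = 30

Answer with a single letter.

Option A: A[2] 1->35, delta=34, new_sum=120+(34)=154 <-- matches target
Option B: A[0] 32->-10, delta=-42, new_sum=120+(-42)=78
Option C: A[3] 22->10, delta=-12, new_sum=120+(-12)=108
Option D: A[1] 19->12, delta=-7, new_sum=120+(-7)=113
Option E: A[4] 46->30, delta=-16, new_sum=120+(-16)=104

Answer: A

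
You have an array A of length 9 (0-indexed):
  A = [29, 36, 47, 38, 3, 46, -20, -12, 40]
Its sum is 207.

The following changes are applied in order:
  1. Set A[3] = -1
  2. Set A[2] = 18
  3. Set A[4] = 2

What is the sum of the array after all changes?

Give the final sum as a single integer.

Answer: 138

Derivation:
Initial sum: 207
Change 1: A[3] 38 -> -1, delta = -39, sum = 168
Change 2: A[2] 47 -> 18, delta = -29, sum = 139
Change 3: A[4] 3 -> 2, delta = -1, sum = 138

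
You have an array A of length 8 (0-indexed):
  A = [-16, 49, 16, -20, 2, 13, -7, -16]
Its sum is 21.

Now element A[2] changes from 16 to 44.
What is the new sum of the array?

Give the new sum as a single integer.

Answer: 49

Derivation:
Old value at index 2: 16
New value at index 2: 44
Delta = 44 - 16 = 28
New sum = old_sum + delta = 21 + (28) = 49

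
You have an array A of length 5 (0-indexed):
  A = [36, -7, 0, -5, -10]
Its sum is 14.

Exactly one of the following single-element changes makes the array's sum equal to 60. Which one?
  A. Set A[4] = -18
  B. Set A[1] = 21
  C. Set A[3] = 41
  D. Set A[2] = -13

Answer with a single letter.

Option A: A[4] -10->-18, delta=-8, new_sum=14+(-8)=6
Option B: A[1] -7->21, delta=28, new_sum=14+(28)=42
Option C: A[3] -5->41, delta=46, new_sum=14+(46)=60 <-- matches target
Option D: A[2] 0->-13, delta=-13, new_sum=14+(-13)=1

Answer: C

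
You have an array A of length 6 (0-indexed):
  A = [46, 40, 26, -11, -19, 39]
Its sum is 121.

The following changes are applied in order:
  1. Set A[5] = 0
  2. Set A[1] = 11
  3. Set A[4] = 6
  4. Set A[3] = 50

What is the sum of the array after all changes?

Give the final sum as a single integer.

Answer: 139

Derivation:
Initial sum: 121
Change 1: A[5] 39 -> 0, delta = -39, sum = 82
Change 2: A[1] 40 -> 11, delta = -29, sum = 53
Change 3: A[4] -19 -> 6, delta = 25, sum = 78
Change 4: A[3] -11 -> 50, delta = 61, sum = 139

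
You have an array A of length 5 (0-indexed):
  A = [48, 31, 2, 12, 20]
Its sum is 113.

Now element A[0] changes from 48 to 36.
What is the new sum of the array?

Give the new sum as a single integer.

Old value at index 0: 48
New value at index 0: 36
Delta = 36 - 48 = -12
New sum = old_sum + delta = 113 + (-12) = 101

Answer: 101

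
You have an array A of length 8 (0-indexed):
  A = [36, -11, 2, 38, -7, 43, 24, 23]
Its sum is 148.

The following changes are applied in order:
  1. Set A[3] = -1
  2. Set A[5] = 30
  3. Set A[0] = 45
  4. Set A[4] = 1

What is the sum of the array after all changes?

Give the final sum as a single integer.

Initial sum: 148
Change 1: A[3] 38 -> -1, delta = -39, sum = 109
Change 2: A[5] 43 -> 30, delta = -13, sum = 96
Change 3: A[0] 36 -> 45, delta = 9, sum = 105
Change 4: A[4] -7 -> 1, delta = 8, sum = 113

Answer: 113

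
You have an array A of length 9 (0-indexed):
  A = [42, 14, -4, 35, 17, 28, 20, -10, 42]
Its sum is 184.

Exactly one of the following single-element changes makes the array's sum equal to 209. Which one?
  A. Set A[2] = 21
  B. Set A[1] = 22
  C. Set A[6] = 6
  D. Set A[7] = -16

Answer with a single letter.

Option A: A[2] -4->21, delta=25, new_sum=184+(25)=209 <-- matches target
Option B: A[1] 14->22, delta=8, new_sum=184+(8)=192
Option C: A[6] 20->6, delta=-14, new_sum=184+(-14)=170
Option D: A[7] -10->-16, delta=-6, new_sum=184+(-6)=178

Answer: A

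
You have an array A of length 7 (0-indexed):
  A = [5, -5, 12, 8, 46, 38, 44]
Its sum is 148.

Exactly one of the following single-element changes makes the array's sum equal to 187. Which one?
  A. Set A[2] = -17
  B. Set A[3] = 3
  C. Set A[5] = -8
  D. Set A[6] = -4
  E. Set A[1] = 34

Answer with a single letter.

Answer: E

Derivation:
Option A: A[2] 12->-17, delta=-29, new_sum=148+(-29)=119
Option B: A[3] 8->3, delta=-5, new_sum=148+(-5)=143
Option C: A[5] 38->-8, delta=-46, new_sum=148+(-46)=102
Option D: A[6] 44->-4, delta=-48, new_sum=148+(-48)=100
Option E: A[1] -5->34, delta=39, new_sum=148+(39)=187 <-- matches target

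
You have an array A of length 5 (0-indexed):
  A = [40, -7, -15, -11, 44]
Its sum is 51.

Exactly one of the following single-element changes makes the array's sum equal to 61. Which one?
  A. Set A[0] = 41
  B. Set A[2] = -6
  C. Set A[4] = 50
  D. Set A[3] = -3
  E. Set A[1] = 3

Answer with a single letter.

Option A: A[0] 40->41, delta=1, new_sum=51+(1)=52
Option B: A[2] -15->-6, delta=9, new_sum=51+(9)=60
Option C: A[4] 44->50, delta=6, new_sum=51+(6)=57
Option D: A[3] -11->-3, delta=8, new_sum=51+(8)=59
Option E: A[1] -7->3, delta=10, new_sum=51+(10)=61 <-- matches target

Answer: E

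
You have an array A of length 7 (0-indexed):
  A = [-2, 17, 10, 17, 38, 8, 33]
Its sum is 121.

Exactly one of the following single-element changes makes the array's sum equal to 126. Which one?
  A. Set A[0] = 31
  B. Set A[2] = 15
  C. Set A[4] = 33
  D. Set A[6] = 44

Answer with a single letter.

Option A: A[0] -2->31, delta=33, new_sum=121+(33)=154
Option B: A[2] 10->15, delta=5, new_sum=121+(5)=126 <-- matches target
Option C: A[4] 38->33, delta=-5, new_sum=121+(-5)=116
Option D: A[6] 33->44, delta=11, new_sum=121+(11)=132

Answer: B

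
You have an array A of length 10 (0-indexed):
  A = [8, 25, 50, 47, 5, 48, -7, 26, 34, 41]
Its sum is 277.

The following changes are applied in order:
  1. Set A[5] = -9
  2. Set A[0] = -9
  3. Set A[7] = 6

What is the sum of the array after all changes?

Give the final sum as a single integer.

Initial sum: 277
Change 1: A[5] 48 -> -9, delta = -57, sum = 220
Change 2: A[0] 8 -> -9, delta = -17, sum = 203
Change 3: A[7] 26 -> 6, delta = -20, sum = 183

Answer: 183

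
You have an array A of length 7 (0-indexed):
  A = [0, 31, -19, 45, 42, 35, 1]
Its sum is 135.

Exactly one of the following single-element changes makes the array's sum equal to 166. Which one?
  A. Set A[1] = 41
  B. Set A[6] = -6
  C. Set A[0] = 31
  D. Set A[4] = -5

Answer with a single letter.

Option A: A[1] 31->41, delta=10, new_sum=135+(10)=145
Option B: A[6] 1->-6, delta=-7, new_sum=135+(-7)=128
Option C: A[0] 0->31, delta=31, new_sum=135+(31)=166 <-- matches target
Option D: A[4] 42->-5, delta=-47, new_sum=135+(-47)=88

Answer: C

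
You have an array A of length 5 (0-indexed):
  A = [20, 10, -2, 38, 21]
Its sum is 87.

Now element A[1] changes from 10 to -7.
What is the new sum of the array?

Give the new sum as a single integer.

Old value at index 1: 10
New value at index 1: -7
Delta = -7 - 10 = -17
New sum = old_sum + delta = 87 + (-17) = 70

Answer: 70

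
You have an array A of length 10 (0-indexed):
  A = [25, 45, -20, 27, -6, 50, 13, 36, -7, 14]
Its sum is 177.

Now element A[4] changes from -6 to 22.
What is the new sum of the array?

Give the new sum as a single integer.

Old value at index 4: -6
New value at index 4: 22
Delta = 22 - -6 = 28
New sum = old_sum + delta = 177 + (28) = 205

Answer: 205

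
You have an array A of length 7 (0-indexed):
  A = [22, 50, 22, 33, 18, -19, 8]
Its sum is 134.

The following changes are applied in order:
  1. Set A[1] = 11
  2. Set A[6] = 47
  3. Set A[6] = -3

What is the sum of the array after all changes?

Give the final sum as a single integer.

Answer: 84

Derivation:
Initial sum: 134
Change 1: A[1] 50 -> 11, delta = -39, sum = 95
Change 2: A[6] 8 -> 47, delta = 39, sum = 134
Change 3: A[6] 47 -> -3, delta = -50, sum = 84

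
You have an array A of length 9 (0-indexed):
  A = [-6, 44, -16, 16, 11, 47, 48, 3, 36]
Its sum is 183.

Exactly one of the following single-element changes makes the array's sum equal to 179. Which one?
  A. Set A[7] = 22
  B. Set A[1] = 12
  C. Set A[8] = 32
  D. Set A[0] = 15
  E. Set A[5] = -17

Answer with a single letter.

Option A: A[7] 3->22, delta=19, new_sum=183+(19)=202
Option B: A[1] 44->12, delta=-32, new_sum=183+(-32)=151
Option C: A[8] 36->32, delta=-4, new_sum=183+(-4)=179 <-- matches target
Option D: A[0] -6->15, delta=21, new_sum=183+(21)=204
Option E: A[5] 47->-17, delta=-64, new_sum=183+(-64)=119

Answer: C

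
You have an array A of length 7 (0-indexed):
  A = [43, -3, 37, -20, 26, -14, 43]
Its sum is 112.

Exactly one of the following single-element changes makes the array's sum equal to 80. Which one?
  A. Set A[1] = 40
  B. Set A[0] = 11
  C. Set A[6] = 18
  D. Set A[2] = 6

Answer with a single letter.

Option A: A[1] -3->40, delta=43, new_sum=112+(43)=155
Option B: A[0] 43->11, delta=-32, new_sum=112+(-32)=80 <-- matches target
Option C: A[6] 43->18, delta=-25, new_sum=112+(-25)=87
Option D: A[2] 37->6, delta=-31, new_sum=112+(-31)=81

Answer: B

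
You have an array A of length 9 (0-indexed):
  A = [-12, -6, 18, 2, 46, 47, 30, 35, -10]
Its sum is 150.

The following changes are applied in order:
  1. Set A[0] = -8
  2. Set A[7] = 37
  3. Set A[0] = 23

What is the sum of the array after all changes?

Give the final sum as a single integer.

Answer: 187

Derivation:
Initial sum: 150
Change 1: A[0] -12 -> -8, delta = 4, sum = 154
Change 2: A[7] 35 -> 37, delta = 2, sum = 156
Change 3: A[0] -8 -> 23, delta = 31, sum = 187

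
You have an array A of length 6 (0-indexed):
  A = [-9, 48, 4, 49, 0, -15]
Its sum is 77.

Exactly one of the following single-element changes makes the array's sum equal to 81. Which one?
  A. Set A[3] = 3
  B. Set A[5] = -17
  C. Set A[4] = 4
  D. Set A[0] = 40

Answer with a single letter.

Option A: A[3] 49->3, delta=-46, new_sum=77+(-46)=31
Option B: A[5] -15->-17, delta=-2, new_sum=77+(-2)=75
Option C: A[4] 0->4, delta=4, new_sum=77+(4)=81 <-- matches target
Option D: A[0] -9->40, delta=49, new_sum=77+(49)=126

Answer: C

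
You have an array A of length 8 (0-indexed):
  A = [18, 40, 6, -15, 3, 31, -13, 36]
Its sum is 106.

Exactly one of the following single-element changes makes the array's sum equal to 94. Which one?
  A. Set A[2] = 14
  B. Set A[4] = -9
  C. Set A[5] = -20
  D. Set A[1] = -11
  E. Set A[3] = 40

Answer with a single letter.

Option A: A[2] 6->14, delta=8, new_sum=106+(8)=114
Option B: A[4] 3->-9, delta=-12, new_sum=106+(-12)=94 <-- matches target
Option C: A[5] 31->-20, delta=-51, new_sum=106+(-51)=55
Option D: A[1] 40->-11, delta=-51, new_sum=106+(-51)=55
Option E: A[3] -15->40, delta=55, new_sum=106+(55)=161

Answer: B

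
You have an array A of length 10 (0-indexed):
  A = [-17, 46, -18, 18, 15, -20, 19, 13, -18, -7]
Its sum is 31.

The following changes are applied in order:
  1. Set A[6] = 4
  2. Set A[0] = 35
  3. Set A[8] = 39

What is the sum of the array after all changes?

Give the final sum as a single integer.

Initial sum: 31
Change 1: A[6] 19 -> 4, delta = -15, sum = 16
Change 2: A[0] -17 -> 35, delta = 52, sum = 68
Change 3: A[8] -18 -> 39, delta = 57, sum = 125

Answer: 125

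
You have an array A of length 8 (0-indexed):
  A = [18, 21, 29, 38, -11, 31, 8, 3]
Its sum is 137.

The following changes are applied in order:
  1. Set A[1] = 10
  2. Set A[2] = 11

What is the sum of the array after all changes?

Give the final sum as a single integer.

Answer: 108

Derivation:
Initial sum: 137
Change 1: A[1] 21 -> 10, delta = -11, sum = 126
Change 2: A[2] 29 -> 11, delta = -18, sum = 108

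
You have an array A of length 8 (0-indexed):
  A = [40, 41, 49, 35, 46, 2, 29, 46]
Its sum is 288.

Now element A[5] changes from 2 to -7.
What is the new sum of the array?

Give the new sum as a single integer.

Answer: 279

Derivation:
Old value at index 5: 2
New value at index 5: -7
Delta = -7 - 2 = -9
New sum = old_sum + delta = 288 + (-9) = 279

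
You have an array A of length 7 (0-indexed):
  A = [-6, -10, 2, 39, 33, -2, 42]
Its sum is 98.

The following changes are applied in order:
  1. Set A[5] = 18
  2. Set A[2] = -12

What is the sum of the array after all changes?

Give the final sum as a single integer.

Initial sum: 98
Change 1: A[5] -2 -> 18, delta = 20, sum = 118
Change 2: A[2] 2 -> -12, delta = -14, sum = 104

Answer: 104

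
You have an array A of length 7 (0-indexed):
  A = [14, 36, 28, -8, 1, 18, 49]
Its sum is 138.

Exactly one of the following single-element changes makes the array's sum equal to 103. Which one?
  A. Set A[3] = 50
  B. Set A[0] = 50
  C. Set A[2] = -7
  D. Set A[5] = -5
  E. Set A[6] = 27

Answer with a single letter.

Answer: C

Derivation:
Option A: A[3] -8->50, delta=58, new_sum=138+(58)=196
Option B: A[0] 14->50, delta=36, new_sum=138+(36)=174
Option C: A[2] 28->-7, delta=-35, new_sum=138+(-35)=103 <-- matches target
Option D: A[5] 18->-5, delta=-23, new_sum=138+(-23)=115
Option E: A[6] 49->27, delta=-22, new_sum=138+(-22)=116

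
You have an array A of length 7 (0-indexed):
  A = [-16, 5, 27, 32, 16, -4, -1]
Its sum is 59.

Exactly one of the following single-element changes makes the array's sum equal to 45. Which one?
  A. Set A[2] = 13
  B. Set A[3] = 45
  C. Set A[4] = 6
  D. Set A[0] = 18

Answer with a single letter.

Option A: A[2] 27->13, delta=-14, new_sum=59+(-14)=45 <-- matches target
Option B: A[3] 32->45, delta=13, new_sum=59+(13)=72
Option C: A[4] 16->6, delta=-10, new_sum=59+(-10)=49
Option D: A[0] -16->18, delta=34, new_sum=59+(34)=93

Answer: A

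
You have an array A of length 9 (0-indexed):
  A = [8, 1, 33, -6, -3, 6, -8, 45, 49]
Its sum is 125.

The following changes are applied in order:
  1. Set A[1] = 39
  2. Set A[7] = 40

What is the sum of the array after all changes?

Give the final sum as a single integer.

Answer: 158

Derivation:
Initial sum: 125
Change 1: A[1] 1 -> 39, delta = 38, sum = 163
Change 2: A[7] 45 -> 40, delta = -5, sum = 158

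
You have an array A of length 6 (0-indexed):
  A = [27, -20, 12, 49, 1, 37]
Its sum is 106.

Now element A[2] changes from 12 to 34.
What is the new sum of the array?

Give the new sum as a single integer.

Old value at index 2: 12
New value at index 2: 34
Delta = 34 - 12 = 22
New sum = old_sum + delta = 106 + (22) = 128

Answer: 128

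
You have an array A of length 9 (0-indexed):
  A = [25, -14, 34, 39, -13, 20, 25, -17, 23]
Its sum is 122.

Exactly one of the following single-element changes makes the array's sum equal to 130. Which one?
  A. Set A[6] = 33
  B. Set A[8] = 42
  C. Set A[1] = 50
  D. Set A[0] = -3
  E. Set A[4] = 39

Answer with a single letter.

Option A: A[6] 25->33, delta=8, new_sum=122+(8)=130 <-- matches target
Option B: A[8] 23->42, delta=19, new_sum=122+(19)=141
Option C: A[1] -14->50, delta=64, new_sum=122+(64)=186
Option D: A[0] 25->-3, delta=-28, new_sum=122+(-28)=94
Option E: A[4] -13->39, delta=52, new_sum=122+(52)=174

Answer: A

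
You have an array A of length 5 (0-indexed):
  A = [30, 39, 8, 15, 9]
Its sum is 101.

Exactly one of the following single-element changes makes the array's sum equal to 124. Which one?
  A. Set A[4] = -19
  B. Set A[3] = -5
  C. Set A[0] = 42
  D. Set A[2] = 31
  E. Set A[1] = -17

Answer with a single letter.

Option A: A[4] 9->-19, delta=-28, new_sum=101+(-28)=73
Option B: A[3] 15->-5, delta=-20, new_sum=101+(-20)=81
Option C: A[0] 30->42, delta=12, new_sum=101+(12)=113
Option D: A[2] 8->31, delta=23, new_sum=101+(23)=124 <-- matches target
Option E: A[1] 39->-17, delta=-56, new_sum=101+(-56)=45

Answer: D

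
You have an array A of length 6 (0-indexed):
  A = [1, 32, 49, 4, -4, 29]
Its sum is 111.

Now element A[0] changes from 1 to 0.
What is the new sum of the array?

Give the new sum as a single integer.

Old value at index 0: 1
New value at index 0: 0
Delta = 0 - 1 = -1
New sum = old_sum + delta = 111 + (-1) = 110

Answer: 110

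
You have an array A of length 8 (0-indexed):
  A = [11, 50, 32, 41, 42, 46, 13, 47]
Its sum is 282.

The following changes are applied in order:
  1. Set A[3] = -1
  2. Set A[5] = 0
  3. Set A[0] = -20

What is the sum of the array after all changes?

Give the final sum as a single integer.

Initial sum: 282
Change 1: A[3] 41 -> -1, delta = -42, sum = 240
Change 2: A[5] 46 -> 0, delta = -46, sum = 194
Change 3: A[0] 11 -> -20, delta = -31, sum = 163

Answer: 163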